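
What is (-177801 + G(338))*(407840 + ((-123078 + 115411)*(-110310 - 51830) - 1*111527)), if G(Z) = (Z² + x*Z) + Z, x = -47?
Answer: -98361031234765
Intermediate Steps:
G(Z) = Z² - 46*Z (G(Z) = (Z² - 47*Z) + Z = Z² - 46*Z)
(-177801 + G(338))*(407840 + ((-123078 + 115411)*(-110310 - 51830) - 1*111527)) = (-177801 + 338*(-46 + 338))*(407840 + ((-123078 + 115411)*(-110310 - 51830) - 1*111527)) = (-177801 + 338*292)*(407840 + (-7667*(-162140) - 111527)) = (-177801 + 98696)*(407840 + (1243127380 - 111527)) = -79105*(407840 + 1243015853) = -79105*1243423693 = -98361031234765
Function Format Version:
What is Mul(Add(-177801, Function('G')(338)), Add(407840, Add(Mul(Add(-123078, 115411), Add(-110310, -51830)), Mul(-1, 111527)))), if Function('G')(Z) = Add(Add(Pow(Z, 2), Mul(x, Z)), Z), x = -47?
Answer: -98361031234765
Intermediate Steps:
Function('G')(Z) = Add(Pow(Z, 2), Mul(-46, Z)) (Function('G')(Z) = Add(Add(Pow(Z, 2), Mul(-47, Z)), Z) = Add(Pow(Z, 2), Mul(-46, Z)))
Mul(Add(-177801, Function('G')(338)), Add(407840, Add(Mul(Add(-123078, 115411), Add(-110310, -51830)), Mul(-1, 111527)))) = Mul(Add(-177801, Mul(338, Add(-46, 338))), Add(407840, Add(Mul(Add(-123078, 115411), Add(-110310, -51830)), Mul(-1, 111527)))) = Mul(Add(-177801, Mul(338, 292)), Add(407840, Add(Mul(-7667, -162140), -111527))) = Mul(Add(-177801, 98696), Add(407840, Add(1243127380, -111527))) = Mul(-79105, Add(407840, 1243015853)) = Mul(-79105, 1243423693) = -98361031234765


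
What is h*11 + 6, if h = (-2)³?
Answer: -82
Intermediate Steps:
h = -8
h*11 + 6 = -8*11 + 6 = -88 + 6 = -82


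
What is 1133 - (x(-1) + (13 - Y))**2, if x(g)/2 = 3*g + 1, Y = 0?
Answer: 1052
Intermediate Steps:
x(g) = 2 + 6*g (x(g) = 2*(3*g + 1) = 2*(1 + 3*g) = 2 + 6*g)
1133 - (x(-1) + (13 - Y))**2 = 1133 - ((2 + 6*(-1)) + (13 - 1*0))**2 = 1133 - ((2 - 6) + (13 + 0))**2 = 1133 - (-4 + 13)**2 = 1133 - 1*9**2 = 1133 - 1*81 = 1133 - 81 = 1052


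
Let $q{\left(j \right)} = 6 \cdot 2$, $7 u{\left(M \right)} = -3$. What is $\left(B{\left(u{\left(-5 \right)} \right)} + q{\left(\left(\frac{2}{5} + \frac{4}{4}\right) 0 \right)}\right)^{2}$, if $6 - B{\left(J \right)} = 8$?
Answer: $100$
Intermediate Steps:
$u{\left(M \right)} = - \frac{3}{7}$ ($u{\left(M \right)} = \frac{1}{7} \left(-3\right) = - \frac{3}{7}$)
$B{\left(J \right)} = -2$ ($B{\left(J \right)} = 6 - 8 = -2$)
$q{\left(j \right)} = 12$
$\left(B{\left(u{\left(-5 \right)} \right)} + q{\left(\left(\frac{2}{5} + \frac{4}{4}\right) 0 \right)}\right)^{2} = \left(-2 + 12\right)^{2} = 10^{2} = 100$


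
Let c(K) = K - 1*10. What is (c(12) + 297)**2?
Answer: 89401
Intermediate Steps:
c(K) = -10 + K (c(K) = K - 10 = -10 + K)
(c(12) + 297)**2 = ((-10 + 12) + 297)**2 = (2 + 297)**2 = 299**2 = 89401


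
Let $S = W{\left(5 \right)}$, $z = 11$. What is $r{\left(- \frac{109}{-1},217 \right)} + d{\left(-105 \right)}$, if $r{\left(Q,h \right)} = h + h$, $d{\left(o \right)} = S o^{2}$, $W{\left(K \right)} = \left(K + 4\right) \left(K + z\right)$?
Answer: $1588034$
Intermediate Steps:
$W{\left(K \right)} = \left(4 + K\right) \left(11 + K\right)$ ($W{\left(K \right)} = \left(K + 4\right) \left(K + 11\right) = \left(4 + K\right) \left(11 + K\right)$)
$S = 144$ ($S = 44 + 5^{2} + 15 \cdot 5 = 44 + 25 + 75 = 144$)
$d{\left(o \right)} = 144 o^{2}$
$r{\left(Q,h \right)} = 2 h$
$r{\left(- \frac{109}{-1},217 \right)} + d{\left(-105 \right)} = 2 \cdot 217 + 144 \left(-105\right)^{2} = 434 + 144 \cdot 11025 = 434 + 1587600 = 1588034$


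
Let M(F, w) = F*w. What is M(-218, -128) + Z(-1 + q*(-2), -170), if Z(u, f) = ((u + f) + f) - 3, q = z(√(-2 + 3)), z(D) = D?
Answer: 27558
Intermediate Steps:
q = 1 (q = √(-2 + 3) = √1 = 1)
Z(u, f) = -3 + u + 2*f (Z(u, f) = ((f + u) + f) - 3 = (u + 2*f) - 3 = -3 + u + 2*f)
M(-218, -128) + Z(-1 + q*(-2), -170) = -218*(-128) + (-3 + (-1 + 1*(-2)) + 2*(-170)) = 27904 + (-3 + (-1 - 2) - 340) = 27904 + (-3 - 3 - 340) = 27904 - 346 = 27558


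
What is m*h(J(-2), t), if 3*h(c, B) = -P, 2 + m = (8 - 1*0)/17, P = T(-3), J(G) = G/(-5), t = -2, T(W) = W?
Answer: -26/17 ≈ -1.5294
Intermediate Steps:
J(G) = -G/5 (J(G) = G*(-1/5) = -G/5)
P = -3
m = -26/17 (m = -2 + (8 - 1*0)/17 = -2 + (8 + 0)*(1/17) = -2 + 8*(1/17) = -2 + 8/17 = -26/17 ≈ -1.5294)
h(c, B) = 1 (h(c, B) = (-1*(-3))/3 = (1/3)*3 = 1)
m*h(J(-2), t) = -26/17*1 = -26/17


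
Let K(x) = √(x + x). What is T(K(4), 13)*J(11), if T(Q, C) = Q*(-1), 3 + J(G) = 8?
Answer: -10*√2 ≈ -14.142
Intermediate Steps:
K(x) = √2*√x (K(x) = √(2*x) = √2*√x)
J(G) = 5 (J(G) = -3 + 8 = 5)
T(Q, C) = -Q
T(K(4), 13)*J(11) = -√2*√4*5 = -√2*2*5 = -2*√2*5 = -10*√2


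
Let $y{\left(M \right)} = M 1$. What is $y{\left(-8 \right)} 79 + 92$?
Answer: $-540$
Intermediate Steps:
$y{\left(M \right)} = M$
$y{\left(-8 \right)} 79 + 92 = \left(-8\right) 79 + 92 = -632 + 92 = -540$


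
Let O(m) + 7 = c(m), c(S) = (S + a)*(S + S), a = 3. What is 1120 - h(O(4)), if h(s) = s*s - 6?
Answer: -1275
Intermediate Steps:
c(S) = 2*S*(3 + S) (c(S) = (S + 3)*(S + S) = (3 + S)*(2*S) = 2*S*(3 + S))
O(m) = -7 + 2*m*(3 + m)
h(s) = -6 + s² (h(s) = s² - 6 = -6 + s²)
1120 - h(O(4)) = 1120 - (-6 + (-7 + 2*4*(3 + 4))²) = 1120 - (-6 + (-7 + 2*4*7)²) = 1120 - (-6 + (-7 + 56)²) = 1120 - (-6 + 49²) = 1120 - (-6 + 2401) = 1120 - 1*2395 = 1120 - 2395 = -1275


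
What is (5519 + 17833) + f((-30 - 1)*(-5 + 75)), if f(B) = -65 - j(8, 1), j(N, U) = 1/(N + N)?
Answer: 372591/16 ≈ 23287.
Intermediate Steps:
j(N, U) = 1/(2*N)
f(B) = -1041/16 (f(B) = -65 - 1/(2*8) = -65 - 1*1/16 = -65 - 1/16 = -1041/16)
(5519 + 17833) + f((-30 - 1)*(-5 + 75)) = (5519 + 17833) - 1041/16 = 23352 - 1041/16 = 372591/16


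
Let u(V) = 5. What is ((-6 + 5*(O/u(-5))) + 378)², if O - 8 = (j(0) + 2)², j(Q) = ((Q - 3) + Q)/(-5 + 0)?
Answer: 93489561/625 ≈ 1.4958e+5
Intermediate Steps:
j(Q) = ⅗ - 2*Q/5 (j(Q) = ((-3 + Q) + Q)/(-5) = (-3 + 2*Q)*(-⅕) = ⅗ - 2*Q/5)
O = 369/25 (O = 8 + ((⅗ - ⅖*0) + 2)² = 8 + ((⅗ + 0) + 2)² = 8 + (⅗ + 2)² = 8 + (13/5)² = 8 + 169/25 = 369/25 ≈ 14.760)
((-6 + 5*(O/u(-5))) + 378)² = ((-6 + 5*((369/25)/5)) + 378)² = ((-6 + 5*((369/25)*(⅕))) + 378)² = ((-6 + 5*(369/125)) + 378)² = ((-6 + 369/25) + 378)² = (219/25 + 378)² = (9669/25)² = 93489561/625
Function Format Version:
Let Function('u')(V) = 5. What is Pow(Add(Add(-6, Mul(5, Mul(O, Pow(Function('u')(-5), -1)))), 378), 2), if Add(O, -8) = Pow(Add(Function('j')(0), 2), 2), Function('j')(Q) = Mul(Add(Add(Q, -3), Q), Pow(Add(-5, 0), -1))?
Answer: Rational(93489561, 625) ≈ 1.4958e+5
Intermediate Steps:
Function('j')(Q) = Add(Rational(3, 5), Mul(Rational(-2, 5), Q)) (Function('j')(Q) = Mul(Add(Add(-3, Q), Q), Pow(-5, -1)) = Mul(Add(-3, Mul(2, Q)), Rational(-1, 5)) = Add(Rational(3, 5), Mul(Rational(-2, 5), Q)))
O = Rational(369, 25) (O = Add(8, Pow(Add(Add(Rational(3, 5), Mul(Rational(-2, 5), 0)), 2), 2)) = Add(8, Pow(Add(Add(Rational(3, 5), 0), 2), 2)) = Add(8, Pow(Add(Rational(3, 5), 2), 2)) = Add(8, Pow(Rational(13, 5), 2)) = Add(8, Rational(169, 25)) = Rational(369, 25) ≈ 14.760)
Pow(Add(Add(-6, Mul(5, Mul(O, Pow(Function('u')(-5), -1)))), 378), 2) = Pow(Add(Add(-6, Mul(5, Mul(Rational(369, 25), Pow(5, -1)))), 378), 2) = Pow(Add(Add(-6, Mul(5, Mul(Rational(369, 25), Rational(1, 5)))), 378), 2) = Pow(Add(Add(-6, Mul(5, Rational(369, 125))), 378), 2) = Pow(Add(Add(-6, Rational(369, 25)), 378), 2) = Pow(Add(Rational(219, 25), 378), 2) = Pow(Rational(9669, 25), 2) = Rational(93489561, 625)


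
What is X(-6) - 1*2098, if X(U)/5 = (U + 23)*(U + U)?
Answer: -3118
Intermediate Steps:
X(U) = 10*U*(23 + U) (X(U) = 5*((U + 23)*(U + U)) = 5*((23 + U)*(2*U)) = 5*(2*U*(23 + U)) = 10*U*(23 + U))
X(-6) - 1*2098 = 10*(-6)*(23 - 6) - 1*2098 = 10*(-6)*17 - 2098 = -1020 - 2098 = -3118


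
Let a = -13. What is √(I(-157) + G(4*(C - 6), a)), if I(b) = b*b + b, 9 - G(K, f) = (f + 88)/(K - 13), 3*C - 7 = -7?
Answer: 2*√8386161/37 ≈ 156.53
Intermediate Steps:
C = 0 (C = 7/3 + (⅓)*(-7) = 7/3 - 7/3 = 0)
G(K, f) = 9 - (88 + f)/(-13 + K) (G(K, f) = 9 - (f + 88)/(K - 13) = 9 - (88 + f)/(-13 + K))
I(b) = b + b² (I(b) = b² + b = b + b²)
√(I(-157) + G(4*(C - 6), a)) = √(-157*(1 - 157) + (-205 - 1*(-13) + 9*(4*(0 - 6)))/(-13 + 4*(0 - 6))) = √(-157*(-156) + (-205 + 13 + 9*(4*(-6)))/(-13 + 4*(-6))) = √(24492 + (-205 + 13 + 9*(-24))/(-13 - 24)) = √(24492 + (-205 + 13 - 216)/(-37)) = √(24492 - 1/37*(-408)) = √(24492 + 408/37) = √(906612/37) = 2*√8386161/37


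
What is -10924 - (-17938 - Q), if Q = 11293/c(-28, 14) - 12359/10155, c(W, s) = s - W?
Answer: 345078053/47390 ≈ 7281.7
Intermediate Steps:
Q = 12684593/47390 (Q = 11293/(14 - 1*(-28)) - 12359/10155 = 11293/(14 + 28) - 12359*1/10155 = 11293/42 - 12359/10155 = 12684593/47390 ≈ 267.66)
-10924 - (-17938 - Q) = -10924 - (-17938 - 1*12684593/47390) = -10924 - (-17938 - 12684593/47390) = -10924 - 1*(-862766413/47390) = -10924 + 862766413/47390 = 345078053/47390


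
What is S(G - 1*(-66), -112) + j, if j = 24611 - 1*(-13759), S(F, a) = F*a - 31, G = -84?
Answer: 40355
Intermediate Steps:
S(F, a) = -31 + F*a
j = 38370 (j = 24611 + 13759 = 38370)
S(G - 1*(-66), -112) + j = (-31 + (-84 - 1*(-66))*(-112)) + 38370 = (-31 + (-84 + 66)*(-112)) + 38370 = (-31 - 18*(-112)) + 38370 = (-31 + 2016) + 38370 = 1985 + 38370 = 40355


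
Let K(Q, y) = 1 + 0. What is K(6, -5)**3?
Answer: 1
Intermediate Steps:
K(Q, y) = 1
K(6, -5)**3 = 1**3 = 1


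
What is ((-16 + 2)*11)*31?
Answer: -4774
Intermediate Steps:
((-16 + 2)*11)*31 = -14*11*31 = -154*31 = -4774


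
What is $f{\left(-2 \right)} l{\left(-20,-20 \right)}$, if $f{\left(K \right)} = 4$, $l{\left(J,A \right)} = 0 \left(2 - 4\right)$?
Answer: $0$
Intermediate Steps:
$l{\left(J,A \right)} = 0$ ($l{\left(J,A \right)} = 0 \left(-2\right) = 0$)
$f{\left(-2 \right)} l{\left(-20,-20 \right)} = 4 \cdot 0 = 0$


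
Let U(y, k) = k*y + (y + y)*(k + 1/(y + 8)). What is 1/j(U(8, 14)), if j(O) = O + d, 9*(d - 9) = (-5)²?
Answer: 9/3139 ≈ 0.0028672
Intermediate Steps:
d = 106/9 (d = 9 + (⅑)*(-5)² = 9 + (⅑)*25 = 9 + 25/9 = 106/9 ≈ 11.778)
U(y, k) = k*y + 2*y*(k + 1/(8 + y)) (U(y, k) = k*y + (2*y)*(k + 1/(8 + y)) = k*y + 2*y*(k + 1/(8 + y)))
j(O) = 106/9 + O (j(O) = O + 106/9 = 106/9 + O)
1/j(U(8, 14)) = 1/(106/9 + 8*(2 + 24*14 + 3*14*8)/(8 + 8)) = 1/(106/9 + 8*(2 + 336 + 336)/16) = 1/(106/9 + 8*(1/16)*674) = 1/(106/9 + 337) = 1/(3139/9) = 9/3139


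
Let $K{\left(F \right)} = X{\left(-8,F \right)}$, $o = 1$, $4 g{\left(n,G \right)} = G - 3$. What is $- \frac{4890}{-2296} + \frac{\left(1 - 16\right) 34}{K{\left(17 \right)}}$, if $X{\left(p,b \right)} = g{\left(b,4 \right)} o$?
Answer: $- \frac{2339475}{1148} \approx -2037.9$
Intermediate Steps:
$g{\left(n,G \right)} = - \frac{3}{4} + \frac{G}{4}$ ($g{\left(n,G \right)} = \frac{G - 3}{4} = \frac{-3 + G}{4} = - \frac{3}{4} + \frac{G}{4}$)
$X{\left(p,b \right)} = \frac{1}{4}$ ($X{\left(p,b \right)} = \left(- \frac{3}{4} + \frac{1}{4} \cdot 4\right) 1 = \left(- \frac{3}{4} + 1\right) 1 = \frac{1}{4} \cdot 1 = \frac{1}{4}$)
$K{\left(F \right)} = \frac{1}{4}$
$- \frac{4890}{-2296} + \frac{\left(1 - 16\right) 34}{K{\left(17 \right)}} = - \frac{4890}{-2296} + \left(1 - 16\right) 34 \frac{1}{\frac{1}{4}} = \left(-4890\right) \left(- \frac{1}{2296}\right) + \left(-15\right) 34 \cdot 4 = \frac{2445}{1148} - 2040 = - \frac{2339475}{1148}$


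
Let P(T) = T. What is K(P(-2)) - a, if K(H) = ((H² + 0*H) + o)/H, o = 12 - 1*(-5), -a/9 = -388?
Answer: -7005/2 ≈ -3502.5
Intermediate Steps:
a = 3492 (a = -9*(-388) = 3492)
o = 17 (o = 12 + 5 = 17)
K(H) = (17 + H²)/H (K(H) = ((H² + 0*H) + 17)/H = ((H² + 0) + 17)/H = (H² + 17)/H = (17 + H²)/H)
K(P(-2)) - a = (-2 + 17/(-2)) - 1*3492 = (-2 + 17*(-½)) - 3492 = (-2 - 17/2) - 3492 = -21/2 - 3492 = -7005/2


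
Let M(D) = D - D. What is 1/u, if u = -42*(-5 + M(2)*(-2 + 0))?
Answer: 1/210 ≈ 0.0047619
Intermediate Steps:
M(D) = 0
u = 210 (u = -42*(-5 + 0*(-2 + 0)) = -42*(-5 + 0*(-2)) = -42*(-5 + 0) = -42*(-5) = 210)
1/u = 1/210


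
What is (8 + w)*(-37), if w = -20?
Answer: 444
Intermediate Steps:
(8 + w)*(-37) = (8 - 20)*(-37) = -12*(-37) = 444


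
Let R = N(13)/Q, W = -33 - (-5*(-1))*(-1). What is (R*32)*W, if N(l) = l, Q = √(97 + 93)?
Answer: -5824*√190/95 ≈ -845.04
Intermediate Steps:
W = -28 (W = -33 - 5*(-1) = -33 - 1*(-5) = -33 + 5 = -28)
Q = √190 ≈ 13.784
R = 13*√190/190 (R = 13/(√190) = 13*(√190/190) = 13*√190/190 ≈ 0.94312)
(R*32)*W = ((13*√190/190)*32)*(-28) = (208*√190/95)*(-28) = -5824*√190/95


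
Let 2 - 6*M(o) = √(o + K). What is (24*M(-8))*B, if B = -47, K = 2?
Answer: -376 + 188*I*√6 ≈ -376.0 + 460.5*I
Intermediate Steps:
M(o) = ⅓ - √(2 + o)/6 (M(o) = ⅓ - √(o + 2)/6 = ⅓ - √(2 + o)/6)
(24*M(-8))*B = (24*(⅓ - √(2 - 8)/6))*(-47) = (24*(⅓ - I*√6/6))*(-47) = (8 - 4*I*√6)*(-47) = -376 + 188*I*√6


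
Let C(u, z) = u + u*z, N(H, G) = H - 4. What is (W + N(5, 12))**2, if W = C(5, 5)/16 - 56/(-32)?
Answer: 1369/64 ≈ 21.391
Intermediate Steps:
N(H, G) = -4 + H
W = 29/8 (W = (5*(1 + 5))/16 - 56/(-32) = (5*6)*(1/16) - 56*(-1/32) = 30*(1/16) + 7/4 = 15/8 + 7/4 = 29/8 ≈ 3.6250)
(W + N(5, 12))**2 = (29/8 + (-4 + 5))**2 = (29/8 + 1)**2 = (37/8)**2 = 1369/64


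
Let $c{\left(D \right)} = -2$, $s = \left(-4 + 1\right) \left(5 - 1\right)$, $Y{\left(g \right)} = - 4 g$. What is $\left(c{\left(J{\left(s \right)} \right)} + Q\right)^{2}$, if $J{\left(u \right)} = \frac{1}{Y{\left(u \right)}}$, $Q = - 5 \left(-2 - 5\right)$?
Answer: $1089$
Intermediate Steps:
$Q = 35$ ($Q = \left(-5\right) \left(-7\right) = 35$)
$s = -12$ ($s = \left(-3\right) 4 = -12$)
$J{\left(u \right)} = - \frac{1}{4 u}$ ($J{\left(u \right)} = \frac{1}{\left(-4\right) u} = - \frac{1}{4 u}$)
$\left(c{\left(J{\left(s \right)} \right)} + Q\right)^{2} = \left(-2 + 35\right)^{2} = 33^{2} = 1089$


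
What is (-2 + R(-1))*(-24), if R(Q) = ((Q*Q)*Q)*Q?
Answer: 24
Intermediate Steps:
R(Q) = Q⁴ (R(Q) = (Q²*Q)*Q = Q³*Q = Q⁴)
(-2 + R(-1))*(-24) = (-2 + (-1)⁴)*(-24) = (-2 + 1)*(-24) = -1*(-24) = 24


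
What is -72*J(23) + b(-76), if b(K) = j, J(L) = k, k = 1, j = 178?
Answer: 106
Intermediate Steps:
J(L) = 1
b(K) = 178
-72*J(23) + b(-76) = -72*1 + 178 = -72 + 178 = 106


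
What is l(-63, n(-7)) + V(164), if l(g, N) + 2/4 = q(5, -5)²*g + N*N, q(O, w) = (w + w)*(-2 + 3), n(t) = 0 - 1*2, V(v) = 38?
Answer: -12517/2 ≈ -6258.5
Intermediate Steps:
n(t) = -2 (n(t) = 0 - 2 = -2)
q(O, w) = 2*w (q(O, w) = (2*w)*1 = 2*w)
l(g, N) = -½ + N² + 100*g (l(g, N) = -½ + ((2*(-5))²*g + N*N) = -½ + ((-10)²*g + N²) = -½ + (100*g + N²) = -½ + (N² + 100*g) = -½ + N² + 100*g)
l(-63, n(-7)) + V(164) = (-½ + (-2)² + 100*(-63)) + 38 = (-½ + 4 - 6300) + 38 = -12593/2 + 38 = -12517/2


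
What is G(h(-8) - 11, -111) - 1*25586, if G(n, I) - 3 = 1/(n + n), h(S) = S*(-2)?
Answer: -255829/10 ≈ -25583.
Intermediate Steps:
h(S) = -2*S
G(n, I) = 3 + 1/(2*n) (G(n, I) = 3 + 1/(n + n) = 3 + 1/(2*n))
G(h(-8) - 11, -111) - 1*25586 = (3 + 1/(2*(-2*(-8) - 11))) - 1*25586 = (3 + 1/(2*(16 - 11))) - 25586 = (3 + (½)/5) - 25586 = (3 + (½)*(⅕)) - 25586 = (3 + ⅒) - 25586 = 31/10 - 25586 = -255829/10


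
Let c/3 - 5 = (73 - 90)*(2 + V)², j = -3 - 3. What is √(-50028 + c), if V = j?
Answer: I*√50829 ≈ 225.45*I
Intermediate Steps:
j = -6
V = -6
c = -801 (c = 15 + 3*((73 - 90)*(2 - 6)²) = 15 + 3*(-17*(-4)²) = 15 + 3*(-17*16) = 15 + 3*(-272) = 15 - 816 = -801)
√(-50028 + c) = √(-50028 - 801) = √(-50829) = I*√50829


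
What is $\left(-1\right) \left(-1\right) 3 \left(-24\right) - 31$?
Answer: $-103$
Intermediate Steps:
$\left(-1\right) \left(-1\right) 3 \left(-24\right) - 31 = 1 \cdot 3 \left(-24\right) - 31 = 3 \left(-24\right) - 31 = -72 - 31 = -103$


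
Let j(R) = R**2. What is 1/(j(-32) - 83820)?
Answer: -1/82796 ≈ -1.2078e-5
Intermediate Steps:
1/(j(-32) - 83820) = 1/((-32)**2 - 83820) = 1/(1024 - 83820) = 1/(-82796) = -1/82796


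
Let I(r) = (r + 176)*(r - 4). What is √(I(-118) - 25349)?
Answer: 5*I*√1297 ≈ 180.07*I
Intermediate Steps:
I(r) = (-4 + r)*(176 + r) (I(r) = (176 + r)*(-4 + r) = (-4 + r)*(176 + r))
√(I(-118) - 25349) = √((-704 + (-118)² + 172*(-118)) - 25349) = √((-704 + 13924 - 20296) - 25349) = √(-7076 - 25349) = √(-32425) = 5*I*√1297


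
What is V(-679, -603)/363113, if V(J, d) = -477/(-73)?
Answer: 477/26507249 ≈ 1.7995e-5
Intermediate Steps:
V(J, d) = 477/73 (V(J, d) = -477*(-1/73) = 477/73)
V(-679, -603)/363113 = (477/73)/363113 = (477/73)*(1/363113) = 477/26507249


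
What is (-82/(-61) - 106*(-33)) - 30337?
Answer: -1637097/61 ≈ -26838.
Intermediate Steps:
(-82/(-61) - 106*(-33)) - 30337 = (-82*(-1/61) + 3498) - 30337 = (82/61 + 3498) - 30337 = 213460/61 - 30337 = -1637097/61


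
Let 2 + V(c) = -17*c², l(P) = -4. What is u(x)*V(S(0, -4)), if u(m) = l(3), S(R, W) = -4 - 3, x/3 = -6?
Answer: 3340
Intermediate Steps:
x = -18 (x = 3*(-6) = -18)
S(R, W) = -7
u(m) = -4
V(c) = -2 - 17*c²
u(x)*V(S(0, -4)) = -4*(-2 - 17*(-7)²) = -4*(-2 - 17*49) = -4*(-2 - 833) = -4*(-835) = 3340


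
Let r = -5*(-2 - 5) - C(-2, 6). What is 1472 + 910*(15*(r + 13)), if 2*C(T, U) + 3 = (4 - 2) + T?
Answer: 677147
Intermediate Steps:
C(T, U) = -1/2 + T/2 (C(T, U) = -3/2 + ((4 - 2) + T)/2 = -3/2 + (2 + T)/2 = -3/2 + (1 + T/2) = -1/2 + T/2)
r = 73/2 (r = -5*(-2 - 5) - (-1/2 + (1/2)*(-2)) = -5*(-7) - (-1/2 - 1) = 35 - 1*(-3/2) = 35 + 3/2 = 73/2 ≈ 36.500)
1472 + 910*(15*(r + 13)) = 1472 + 910*(15*(73/2 + 13)) = 1472 + 910*(15*(99/2)) = 1472 + 910*(1485/2) = 1472 + 675675 = 677147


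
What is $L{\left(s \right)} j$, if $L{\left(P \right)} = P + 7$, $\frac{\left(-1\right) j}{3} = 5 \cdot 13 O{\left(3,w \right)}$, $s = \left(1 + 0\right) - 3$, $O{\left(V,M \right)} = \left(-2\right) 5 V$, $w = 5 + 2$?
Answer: $29250$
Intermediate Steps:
$w = 7$
$O{\left(V,M \right)} = - 10 V$
$s = -2$ ($s = 1 - 3 = -2$)
$j = 5850$ ($j = - 3 \cdot 5 \cdot 13 \left(\left(-10\right) 3\right) = - 3 \cdot 65 \left(-30\right) = \left(-3\right) \left(-1950\right) = 5850$)
$L{\left(P \right)} = 7 + P$
$L{\left(s \right)} j = \left(7 - 2\right) 5850 = 5 \cdot 5850 = 29250$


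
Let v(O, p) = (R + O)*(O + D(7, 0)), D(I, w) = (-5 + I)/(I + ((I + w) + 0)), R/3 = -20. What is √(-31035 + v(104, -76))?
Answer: I*√1296183/7 ≈ 162.64*I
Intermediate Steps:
R = -60 (R = 3*(-20) = -60)
D(I, w) = (-5 + I)/(w + 2*I) (D(I, w) = (-5 + I)/(I + (I + w)) = (-5 + I)/(w + 2*I))
v(O, p) = (-60 + O)*(⅐ + O) (v(O, p) = (-60 + O)*(O + (-5 + 7)/(0 + 2*7)) = (-60 + O)*(O + 2/(0 + 14)) = (-60 + O)*(O + 2/14) = (-60 + O)*(O + (1/14)*2) = (-60 + O)*(O + ⅐) = (-60 + O)*(⅐ + O))
√(-31035 + v(104, -76)) = √(-31035 + (-60/7 + 104² - 419/7*104)) = √(-31035 + (-60/7 + 10816 - 43576/7)) = √(-31035 + 32076/7) = √(-185169/7) = I*√1296183/7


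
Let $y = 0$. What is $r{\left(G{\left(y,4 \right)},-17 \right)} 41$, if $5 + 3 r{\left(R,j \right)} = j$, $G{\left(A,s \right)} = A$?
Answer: $- \frac{902}{3} \approx -300.67$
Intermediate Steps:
$r{\left(R,j \right)} = - \frac{5}{3} + \frac{j}{3}$
$r{\left(G{\left(y,4 \right)},-17 \right)} 41 = \left(- \frac{5}{3} + \frac{1}{3} \left(-17\right)\right) 41 = \left(- \frac{5}{3} - \frac{17}{3}\right) 41 = \left(- \frac{22}{3}\right) 41 = - \frac{902}{3}$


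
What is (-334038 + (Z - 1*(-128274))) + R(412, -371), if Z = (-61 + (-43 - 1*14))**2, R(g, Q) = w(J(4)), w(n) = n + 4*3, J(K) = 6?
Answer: -191822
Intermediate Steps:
w(n) = 12 + n (w(n) = n + 12 = 12 + n)
R(g, Q) = 18 (R(g, Q) = 12 + 6 = 18)
Z = 13924 (Z = (-61 + (-43 - 14))**2 = (-61 - 57)**2 = (-118)**2 = 13924)
(-334038 + (Z - 1*(-128274))) + R(412, -371) = (-334038 + (13924 - 1*(-128274))) + 18 = (-334038 + (13924 + 128274)) + 18 = (-334038 + 142198) + 18 = -191840 + 18 = -191822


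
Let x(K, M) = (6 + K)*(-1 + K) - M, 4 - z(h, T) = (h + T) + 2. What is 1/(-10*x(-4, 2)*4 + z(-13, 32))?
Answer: 1/463 ≈ 0.0021598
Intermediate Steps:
z(h, T) = 2 - T - h (z(h, T) = 4 - ((h + T) + 2) = 4 - ((T + h) + 2) = 4 - (2 + T + h) = 4 + (-2 - T - h) = 2 - T - h)
x(K, M) = -M + (-1 + K)*(6 + K) (x(K, M) = (-1 + K)*(6 + K) - M = -M + (-1 + K)*(6 + K))
1/(-10*x(-4, 2)*4 + z(-13, 32)) = 1/(-10*(-6 + (-4)² - 1*2 + 5*(-4))*4 + (2 - 1*32 - 1*(-13))) = 1/(-10*(-6 + 16 - 2 - 20)*4 + (2 - 32 + 13)) = 1/(-10*(-12)*4 - 17) = 1/(120*4 - 17) = 1/(480 - 17) = 1/463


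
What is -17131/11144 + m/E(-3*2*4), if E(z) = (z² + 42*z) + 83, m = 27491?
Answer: -312338423/3889256 ≈ -80.308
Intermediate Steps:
E(z) = 83 + z² + 42*z
-17131/11144 + m/E(-3*2*4) = -17131/11144 + 27491/(83 + (-3*2*4)² + 42*(-3*2*4)) = -17131*1/11144 + 27491/(83 + (-6*4)² + 42*(-6*4)) = -17131/11144 + 27491/(83 + (-24)² + 42*(-24)) = -17131/11144 + 27491/(83 + 576 - 1008) = -17131/11144 + 27491/(-349) = -17131/11144 + 27491*(-1/349) = -17131/11144 - 27491/349 = -312338423/3889256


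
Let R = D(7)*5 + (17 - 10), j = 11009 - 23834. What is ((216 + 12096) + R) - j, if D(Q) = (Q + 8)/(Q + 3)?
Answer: 50303/2 ≈ 25152.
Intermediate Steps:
D(Q) = (8 + Q)/(3 + Q)
j = -12825
R = 29/2 (R = ((8 + 7)/(3 + 7))*5 + (17 - 10) = (15/10)*5 + 7 = ((1/10)*15)*5 + 7 = (3/2)*5 + 7 = 15/2 + 7 = 29/2 ≈ 14.500)
((216 + 12096) + R) - j = ((216 + 12096) + 29/2) - 1*(-12825) = (12312 + 29/2) + 12825 = 24653/2 + 12825 = 50303/2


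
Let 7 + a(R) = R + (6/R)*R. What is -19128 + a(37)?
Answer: -19092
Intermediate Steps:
a(R) = -1 + R (a(R) = -7 + (R + (6/R)*R) = -7 + (R + 6) = -7 + (6 + R) = -1 + R)
-19128 + a(37) = -19128 + (-1 + 37) = -19128 + 36 = -19092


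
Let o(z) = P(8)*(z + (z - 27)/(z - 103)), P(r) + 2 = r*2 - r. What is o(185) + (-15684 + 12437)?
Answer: -87143/41 ≈ -2125.4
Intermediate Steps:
P(r) = -2 + r (P(r) = -2 + (r*2 - r) = -2 + (2*r - r) = -2 + r)
o(z) = 6*z + 6*(-27 + z)/(-103 + z) (o(z) = (-2 + 8)*(z + (z - 27)/(z - 103)) = 6*(z + (-27 + z)/(-103 + z)) = 6*z + 6*(-27 + z)/(-103 + z))
o(185) + (-15684 + 12437) = 6*(-27 + 185² - 102*185)/(-103 + 185) + (-15684 + 12437) = 6*(-27 + 34225 - 18870)/82 - 3247 = 6*(1/82)*15328 - 3247 = 45984/41 - 3247 = -87143/41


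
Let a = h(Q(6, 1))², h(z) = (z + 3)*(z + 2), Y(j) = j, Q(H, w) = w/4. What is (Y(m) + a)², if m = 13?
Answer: 289578289/65536 ≈ 4418.6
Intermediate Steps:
Q(H, w) = w/4 (Q(H, w) = w*(¼) = w/4)
h(z) = (2 + z)*(3 + z) (h(z) = (3 + z)*(2 + z) = (2 + z)*(3 + z))
a = 13689/256 (a = (6 + ((¼)*1)² + 5*((¼)*1))² = (6 + (¼)² + 5*(¼))² = (6 + 1/16 + 5/4)² = (117/16)² = 13689/256 ≈ 53.473)
(Y(m) + a)² = (13 + 13689/256)² = (17017/256)² = 289578289/65536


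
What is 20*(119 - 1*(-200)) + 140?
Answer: 6520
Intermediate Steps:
20*(119 - 1*(-200)) + 140 = 20*(119 + 200) + 140 = 20*319 + 140 = 6380 + 140 = 6520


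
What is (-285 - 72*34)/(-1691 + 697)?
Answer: 2733/994 ≈ 2.7495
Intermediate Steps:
(-285 - 72*34)/(-1691 + 697) = (-285 - 2448)/(-994) = -2733*(-1/994) = 2733/994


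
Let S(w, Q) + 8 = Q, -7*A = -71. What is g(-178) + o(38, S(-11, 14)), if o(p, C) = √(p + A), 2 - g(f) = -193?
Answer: 195 + √2359/7 ≈ 201.94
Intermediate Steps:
A = 71/7 (A = -⅐*(-71) = 71/7 ≈ 10.143)
g(f) = 195 (g(f) = 2 - 1*(-193) = 2 + 193 = 195)
S(w, Q) = -8 + Q
o(p, C) = √(71/7 + p) (o(p, C) = √(p + 71/7) = √(71/7 + p))
g(-178) + o(38, S(-11, 14)) = 195 + √(497 + 49*38)/7 = 195 + √(497 + 1862)/7 = 195 + √2359/7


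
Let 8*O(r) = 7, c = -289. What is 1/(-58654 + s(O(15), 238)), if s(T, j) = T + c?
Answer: -8/471537 ≈ -1.6966e-5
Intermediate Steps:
O(r) = 7/8 (O(r) = (⅛)*7 = 7/8)
s(T, j) = -289 + T (s(T, j) = T - 289 = -289 + T)
1/(-58654 + s(O(15), 238)) = 1/(-58654 + (-289 + 7/8)) = 1/(-58654 - 2305/8) = 1/(-471537/8) = -8/471537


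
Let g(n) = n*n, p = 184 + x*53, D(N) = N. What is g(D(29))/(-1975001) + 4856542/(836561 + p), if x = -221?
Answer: 4795490727315/814719512516 ≈ 5.8861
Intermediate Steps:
p = -11529 (p = 184 - 221*53 = 184 - 11713 = -11529)
g(n) = n**2
g(D(29))/(-1975001) + 4856542/(836561 + p) = 29**2/(-1975001) + 4856542/(836561 - 11529) = 841*(-1/1975001) + 4856542/825032 = -841/1975001 + 4856542*(1/825032) = -841/1975001 + 2428271/412516 = 4795490727315/814719512516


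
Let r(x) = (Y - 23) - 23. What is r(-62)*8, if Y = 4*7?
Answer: -144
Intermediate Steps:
Y = 28
r(x) = -18 (r(x) = (28 - 23) - 23 = 5 - 23 = -18)
r(-62)*8 = -18*8 = -144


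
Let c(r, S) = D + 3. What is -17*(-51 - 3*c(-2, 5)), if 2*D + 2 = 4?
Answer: 1071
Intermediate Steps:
D = 1 (D = -1 + (1/2)*4 = -1 + 2 = 1)
c(r, S) = 4 (c(r, S) = 1 + 3 = 4)
-17*(-51 - 3*c(-2, 5)) = -17*(-51 - 3*4) = -17*(-51 - 12) = -17*(-63) = 1071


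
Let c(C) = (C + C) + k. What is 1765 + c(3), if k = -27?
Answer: 1744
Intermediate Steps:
c(C) = -27 + 2*C (c(C) = (C + C) - 27 = 2*C - 27 = -27 + 2*C)
1765 + c(3) = 1765 + (-27 + 2*3) = 1765 + (-27 + 6) = 1765 - 21 = 1744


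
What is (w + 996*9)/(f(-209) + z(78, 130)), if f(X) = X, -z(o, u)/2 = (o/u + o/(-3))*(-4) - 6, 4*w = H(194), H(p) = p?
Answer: -90125/4002 ≈ -22.520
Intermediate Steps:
w = 97/2 (w = (¼)*194 = 97/2 ≈ 48.500)
z(o, u) = 12 - 8*o/3 + 8*o/u (z(o, u) = -2*((o/u + o/(-3))*(-4) - 6) = -2*((o/u + o*(-⅓))*(-4) - 6) = -2*((o/u - o/3)*(-4) - 6) = -2*((-o/3 + o/u)*(-4) - 6) = -2*((4*o/3 - 4*o/u) - 6) = -2*(-6 + 4*o/3 - 4*o/u) = 12 - 8*o/3 + 8*o/u)
(w + 996*9)/(f(-209) + z(78, 130)) = (97/2 + 996*9)/(-209 + (12 - 8/3*78 + 8*78/130)) = (97/2 + 8964)/(-209 + (12 - 208 + 8*78*(1/130))) = 18025/(2*(-209 + (12 - 208 + 24/5))) = 18025/(2*(-209 - 956/5)) = 18025/(2*(-2001/5)) = (18025/2)*(-5/2001) = -90125/4002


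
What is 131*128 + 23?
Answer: 16791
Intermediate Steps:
131*128 + 23 = 16768 + 23 = 16791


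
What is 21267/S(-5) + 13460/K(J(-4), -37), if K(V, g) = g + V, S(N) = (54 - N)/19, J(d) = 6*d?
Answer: 23854313/3599 ≈ 6628.0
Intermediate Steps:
S(N) = 54/19 - N/19 (S(N) = (54 - N)*(1/19) = 54/19 - N/19)
K(V, g) = V + g
21267/S(-5) + 13460/K(J(-4), -37) = 21267/(54/19 - 1/19*(-5)) + 13460/(6*(-4) - 37) = 21267/(54/19 + 5/19) + 13460/(-24 - 37) = 21267/(59/19) + 13460/(-61) = 21267*(19/59) + 13460*(-1/61) = 404073/59 - 13460/61 = 23854313/3599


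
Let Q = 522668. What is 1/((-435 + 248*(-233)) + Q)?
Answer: 1/464449 ≈ 2.1531e-6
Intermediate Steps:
1/((-435 + 248*(-233)) + Q) = 1/((-435 + 248*(-233)) + 522668) = 1/((-435 - 57784) + 522668) = 1/(-58219 + 522668) = 1/464449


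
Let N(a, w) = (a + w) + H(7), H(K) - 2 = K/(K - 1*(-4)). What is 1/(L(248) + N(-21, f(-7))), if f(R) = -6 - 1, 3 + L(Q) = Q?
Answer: 11/2416 ≈ 0.0045530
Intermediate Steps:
L(Q) = -3 + Q
H(K) = 2 + K/(4 + K) (H(K) = 2 + K/(K - 1*(-4)) = 2 + K/(K + 4) = 2 + K/(4 + K))
f(R) = -7
N(a, w) = 29/11 + a + w (N(a, w) = (a + w) + (8 + 3*7)/(4 + 7) = (a + w) + (8 + 21)/11 = (a + w) + (1/11)*29 = (a + w) + 29/11 = 29/11 + a + w)
1/(L(248) + N(-21, f(-7))) = 1/((-3 + 248) + (29/11 - 21 - 7)) = 1/(245 - 279/11) = 1/(2416/11) = 11/2416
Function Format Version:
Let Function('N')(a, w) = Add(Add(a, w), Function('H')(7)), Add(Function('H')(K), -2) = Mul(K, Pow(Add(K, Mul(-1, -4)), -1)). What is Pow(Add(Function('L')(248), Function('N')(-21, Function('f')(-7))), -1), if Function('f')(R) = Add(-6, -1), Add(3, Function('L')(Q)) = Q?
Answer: Rational(11, 2416) ≈ 0.0045530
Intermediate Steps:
Function('L')(Q) = Add(-3, Q)
Function('H')(K) = Add(2, Mul(K, Pow(Add(4, K), -1))) (Function('H')(K) = Add(2, Mul(K, Pow(Add(K, Mul(-1, -4)), -1))) = Add(2, Mul(K, Pow(Add(K, 4), -1))) = Add(2, Mul(K, Pow(Add(4, K), -1))))
Function('f')(R) = -7
Function('N')(a, w) = Add(Rational(29, 11), a, w) (Function('N')(a, w) = Add(Add(a, w), Mul(Pow(Add(4, 7), -1), Add(8, Mul(3, 7)))) = Add(Add(a, w), Mul(Pow(11, -1), Add(8, 21))) = Add(Add(a, w), Mul(Rational(1, 11), 29)) = Add(Add(a, w), Rational(29, 11)) = Add(Rational(29, 11), a, w))
Pow(Add(Function('L')(248), Function('N')(-21, Function('f')(-7))), -1) = Pow(Add(Add(-3, 248), Add(Rational(29, 11), -21, -7)), -1) = Pow(Add(245, Rational(-279, 11)), -1) = Pow(Rational(2416, 11), -1) = Rational(11, 2416)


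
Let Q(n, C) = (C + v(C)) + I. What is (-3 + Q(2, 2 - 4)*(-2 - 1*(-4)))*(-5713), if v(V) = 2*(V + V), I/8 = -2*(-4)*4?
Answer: -2793657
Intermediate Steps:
I = 256 (I = 8*(-2*(-4)*4) = 8*(8*4) = 8*32 = 256)
v(V) = 4*V (v(V) = 2*(2*V) = 4*V)
Q(n, C) = 256 + 5*C (Q(n, C) = (C + 4*C) + 256 = 5*C + 256 = 256 + 5*C)
(-3 + Q(2, 2 - 4)*(-2 - 1*(-4)))*(-5713) = (-3 + (256 + 5*(2 - 4))*(-2 - 1*(-4)))*(-5713) = (-3 + (256 + 5*(-2))*(-2 + 4))*(-5713) = (-3 + (256 - 10)*2)*(-5713) = (-3 + 246*2)*(-5713) = (-3 + 492)*(-5713) = 489*(-5713) = -2793657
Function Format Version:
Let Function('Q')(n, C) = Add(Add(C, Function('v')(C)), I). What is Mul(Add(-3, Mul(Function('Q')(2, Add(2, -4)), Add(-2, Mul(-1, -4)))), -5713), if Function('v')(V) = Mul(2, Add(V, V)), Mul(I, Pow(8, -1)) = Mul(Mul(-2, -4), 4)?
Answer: -2793657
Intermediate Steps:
I = 256 (I = Mul(8, Mul(Mul(-2, -4), 4)) = Mul(8, Mul(8, 4)) = Mul(8, 32) = 256)
Function('v')(V) = Mul(4, V) (Function('v')(V) = Mul(2, Mul(2, V)) = Mul(4, V))
Function('Q')(n, C) = Add(256, Mul(5, C)) (Function('Q')(n, C) = Add(Add(C, Mul(4, C)), 256) = Add(Mul(5, C), 256) = Add(256, Mul(5, C)))
Mul(Add(-3, Mul(Function('Q')(2, Add(2, -4)), Add(-2, Mul(-1, -4)))), -5713) = Mul(Add(-3, Mul(Add(256, Mul(5, Add(2, -4))), Add(-2, Mul(-1, -4)))), -5713) = Mul(Add(-3, Mul(Add(256, Mul(5, -2)), Add(-2, 4))), -5713) = Mul(Add(-3, Mul(Add(256, -10), 2)), -5713) = Mul(Add(-3, Mul(246, 2)), -5713) = Mul(Add(-3, 492), -5713) = Mul(489, -5713) = -2793657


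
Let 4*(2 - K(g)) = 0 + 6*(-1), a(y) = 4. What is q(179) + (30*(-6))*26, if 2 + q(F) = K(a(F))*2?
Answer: -4675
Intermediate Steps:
K(g) = 7/2 (K(g) = 2 - (0 + 6*(-1))/4 = 2 - (0 - 6)/4 = 2 - ¼*(-6) = 2 + 3/2 = 7/2)
q(F) = 5 (q(F) = -2 + (7/2)*2 = -2 + 7 = 5)
q(179) + (30*(-6))*26 = 5 + (30*(-6))*26 = 5 - 180*26 = 5 - 4680 = -4675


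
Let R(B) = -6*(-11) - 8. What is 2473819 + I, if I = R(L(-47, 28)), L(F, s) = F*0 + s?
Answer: 2473877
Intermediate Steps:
L(F, s) = s (L(F, s) = 0 + s = s)
R(B) = 58 (R(B) = 66 - 8 = 58)
I = 58
2473819 + I = 2473819 + 58 = 2473877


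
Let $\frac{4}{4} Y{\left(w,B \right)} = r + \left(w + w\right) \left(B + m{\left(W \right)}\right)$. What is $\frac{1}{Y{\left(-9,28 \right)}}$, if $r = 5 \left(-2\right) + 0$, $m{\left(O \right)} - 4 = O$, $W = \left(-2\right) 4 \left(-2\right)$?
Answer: $- \frac{1}{874} \approx -0.0011442$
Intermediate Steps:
$W = 16$ ($W = \left(-8\right) \left(-2\right) = 16$)
$m{\left(O \right)} = 4 + O$
$r = -10$ ($r = -10 + 0 = -10$)
$Y{\left(w,B \right)} = -10 + 2 w \left(20 + B\right)$ ($Y{\left(w,B \right)} = -10 + \left(w + w\right) \left(B + \left(4 + 16\right)\right) = -10 + 2 w \left(B + 20\right) = -10 + 2 w \left(20 + B\right)$)
$\frac{1}{Y{\left(-9,28 \right)}} = \frac{1}{-10 + 40 \left(-9\right) + 2 \cdot 28 \left(-9\right)} = \frac{1}{-10 - 360 - 504} = \frac{1}{-874} = - \frac{1}{874}$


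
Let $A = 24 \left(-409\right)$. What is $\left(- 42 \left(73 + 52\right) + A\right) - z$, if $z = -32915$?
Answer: $17849$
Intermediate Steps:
$A = -9816$
$\left(- 42 \left(73 + 52\right) + A\right) - z = \left(- 42 \left(73 + 52\right) - 9816\right) - -32915 = \left(\left(-42\right) 125 - 9816\right) + 32915 = \left(-5250 - 9816\right) + 32915 = -15066 + 32915 = 17849$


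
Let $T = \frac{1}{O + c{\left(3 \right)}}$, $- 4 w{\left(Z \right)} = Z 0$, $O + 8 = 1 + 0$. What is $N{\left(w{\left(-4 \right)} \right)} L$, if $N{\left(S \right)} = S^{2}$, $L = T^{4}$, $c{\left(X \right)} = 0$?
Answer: $0$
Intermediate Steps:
$O = -7$ ($O = -8 + \left(1 + 0\right) = -8 + 1 = -7$)
$w{\left(Z \right)} = 0$ ($w{\left(Z \right)} = - \frac{Z 0}{4} = \left(- \frac{1}{4}\right) 0 = 0$)
$T = - \frac{1}{7}$ ($T = \frac{1}{-7 + 0} = \frac{1}{-7} = - \frac{1}{7} \approx -0.14286$)
$L = \frac{1}{2401}$ ($L = \left(- \frac{1}{7}\right)^{4} = \frac{1}{2401} \approx 0.00041649$)
$N{\left(w{\left(-4 \right)} \right)} L = 0^{2} \cdot \frac{1}{2401} = 0 \cdot \frac{1}{2401} = 0$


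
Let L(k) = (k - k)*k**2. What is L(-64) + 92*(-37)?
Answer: -3404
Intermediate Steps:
L(k) = 0 (L(k) = 0*k**2 = 0)
L(-64) + 92*(-37) = 0 + 92*(-37) = 0 - 3404 = -3404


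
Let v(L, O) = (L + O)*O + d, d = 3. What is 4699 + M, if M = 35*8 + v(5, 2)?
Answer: 4996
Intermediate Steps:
v(L, O) = 3 + O*(L + O) (v(L, O) = (L + O)*O + 3 = O*(L + O) + 3 = 3 + O*(L + O))
M = 297 (M = 35*8 + (3 + 2² + 5*2) = 280 + (3 + 4 + 10) = 280 + 17 = 297)
4699 + M = 4699 + 297 = 4996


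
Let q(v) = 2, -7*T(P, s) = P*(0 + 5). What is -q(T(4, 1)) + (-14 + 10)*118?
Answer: -474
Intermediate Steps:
T(P, s) = -5*P/7 (T(P, s) = -P*(0 + 5)/7 = -P*5/7 = -5*P/7)
-q(T(4, 1)) + (-14 + 10)*118 = -1*2 + (-14 + 10)*118 = -2 - 4*118 = -2 - 472 = -474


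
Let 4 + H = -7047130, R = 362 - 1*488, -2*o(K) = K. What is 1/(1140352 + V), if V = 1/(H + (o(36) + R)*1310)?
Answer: 7235774/8251329352447 ≈ 8.7692e-7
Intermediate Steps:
o(K) = -K/2
R = -126 (R = 362 - 488 = -126)
H = -7047134 (H = -4 - 7047130 = -7047134)
V = -1/7235774 (V = 1/(-7047134 + (-½*36 - 126)*1310) = 1/(-7047134 + (-18 - 126)*1310) = 1/(-7047134 - 144*1310) = 1/(-7047134 - 188640) = 1/(-7235774) = -1/7235774 ≈ -1.3820e-7)
1/(1140352 + V) = 1/(1140352 - 1/7235774) = 1/(8251329352447/7235774) = 7235774/8251329352447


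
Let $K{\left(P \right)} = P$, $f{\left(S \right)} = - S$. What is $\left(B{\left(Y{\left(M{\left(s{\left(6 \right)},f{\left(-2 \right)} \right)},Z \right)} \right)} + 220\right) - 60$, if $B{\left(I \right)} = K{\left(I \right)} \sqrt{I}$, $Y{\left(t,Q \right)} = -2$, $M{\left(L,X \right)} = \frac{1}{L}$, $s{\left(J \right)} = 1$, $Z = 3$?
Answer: $160 - 2 i \sqrt{2} \approx 160.0 - 2.8284 i$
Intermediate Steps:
$B{\left(I \right)} = I^{\frac{3}{2}}$ ($B{\left(I \right)} = I \sqrt{I} = I^{\frac{3}{2}}$)
$\left(B{\left(Y{\left(M{\left(s{\left(6 \right)},f{\left(-2 \right)} \right)},Z \right)} \right)} + 220\right) - 60 = \left(\left(-2\right)^{\frac{3}{2}} + 220\right) - 60 = \left(- 2 i \sqrt{2} + 220\right) - 60 = \left(220 - 2 i \sqrt{2}\right) - 60 = 160 - 2 i \sqrt{2}$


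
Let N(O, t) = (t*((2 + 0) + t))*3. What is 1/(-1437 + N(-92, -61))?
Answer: 1/9360 ≈ 0.00010684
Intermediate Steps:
N(O, t) = 3*t*(2 + t) (N(O, t) = (t*(2 + t))*3 = 3*t*(2 + t))
1/(-1437 + N(-92, -61)) = 1/(-1437 + 3*(-61)*(2 - 61)) = 1/(-1437 + 3*(-61)*(-59)) = 1/(-1437 + 10797) = 1/9360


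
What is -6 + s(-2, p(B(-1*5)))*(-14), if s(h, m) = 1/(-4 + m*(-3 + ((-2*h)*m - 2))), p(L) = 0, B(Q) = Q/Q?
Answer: -5/2 ≈ -2.5000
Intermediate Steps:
B(Q) = 1
s(h, m) = 1/(-4 + m*(-5 - 2*h*m)) (s(h, m) = 1/(-4 + m*(-3 + (-2*h*m - 2))) = 1/(-4 + m*(-3 + (-2 - 2*h*m))) = 1/(-4 + m*(-5 - 2*h*m)))
-6 + s(-2, p(B(-1*5)))*(-14) = -6 - 1/(4 + 5*0 + 2*(-2)*0²)*(-14) = -6 - 1/(4 + 0 + 2*(-2)*0)*(-14) = -6 - 1/(4 + 0 + 0)*(-14) = -6 - 1/4*(-14) = -6 - 1*¼*(-14) = -6 - ¼*(-14) = -6 + 7/2 = -5/2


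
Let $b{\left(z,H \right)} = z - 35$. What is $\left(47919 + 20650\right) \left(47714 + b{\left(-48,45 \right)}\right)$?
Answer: $3266010039$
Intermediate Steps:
$b{\left(z,H \right)} = -35 + z$ ($b{\left(z,H \right)} = z - 35 = -35 + z$)
$\left(47919 + 20650\right) \left(47714 + b{\left(-48,45 \right)}\right) = \left(47919 + 20650\right) \left(47714 - 83\right) = 68569 \left(47714 - 83\right) = 68569 \cdot 47631 = 3266010039$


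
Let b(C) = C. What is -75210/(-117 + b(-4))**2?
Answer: -75210/14641 ≈ -5.1369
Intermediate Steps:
-75210/(-117 + b(-4))**2 = -75210/(-117 - 4)**2 = -75210/((-121)**2) = -75210/14641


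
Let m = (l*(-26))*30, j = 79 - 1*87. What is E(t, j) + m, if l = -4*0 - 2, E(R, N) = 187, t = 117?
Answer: 1747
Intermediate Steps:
j = -8 (j = 79 - 87 = -8)
l = -2 (l = 0 - 2 = -2)
m = 1560 (m = -2*(-26)*30 = 52*30 = 1560)
E(t, j) + m = 187 + 1560 = 1747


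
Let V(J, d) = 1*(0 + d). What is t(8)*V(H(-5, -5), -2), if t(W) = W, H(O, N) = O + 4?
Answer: -16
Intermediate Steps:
H(O, N) = 4 + O
V(J, d) = d (V(J, d) = 1*d = d)
t(8)*V(H(-5, -5), -2) = 8*(-2) = -16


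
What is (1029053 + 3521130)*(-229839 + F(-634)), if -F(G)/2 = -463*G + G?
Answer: -3711379514865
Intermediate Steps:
F(G) = 924*G (F(G) = -2*(-463*G + G) = -(-924)*G = 924*G)
(1029053 + 3521130)*(-229839 + F(-634)) = (1029053 + 3521130)*(-229839 + 924*(-634)) = 4550183*(-229839 - 585816) = 4550183*(-815655) = -3711379514865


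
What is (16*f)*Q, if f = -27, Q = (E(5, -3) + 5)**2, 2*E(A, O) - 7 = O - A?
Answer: -8748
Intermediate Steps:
E(A, O) = 7/2 + O/2 - A/2 (E(A, O) = 7/2 + (O - A)/2 = 7/2 + (O/2 - A/2) = 7/2 + O/2 - A/2)
Q = 81/4 (Q = ((7/2 + (1/2)*(-3) - 1/2*5) + 5)**2 = ((7/2 - 3/2 - 5/2) + 5)**2 = (-1/2 + 5)**2 = (9/2)**2 = 81/4 ≈ 20.250)
(16*f)*Q = (16*(-27))*(81/4) = -432*81/4 = -8748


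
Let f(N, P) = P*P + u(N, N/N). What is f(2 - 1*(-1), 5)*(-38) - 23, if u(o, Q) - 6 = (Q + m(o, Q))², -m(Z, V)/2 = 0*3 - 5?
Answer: -5799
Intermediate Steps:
m(Z, V) = 10 (m(Z, V) = -2*(0*3 - 5) = -2*(0 - 5) = -2*(-5) = 10)
u(o, Q) = 6 + (10 + Q)² (u(o, Q) = 6 + (Q + 10)² = 6 + (10 + Q)²)
f(N, P) = 127 + P² (f(N, P) = P*P + (6 + (10 + N/N)²) = P² + (6 + (10 + 1)²) = P² + (6 + 11²) = P² + (6 + 121) = P² + 127 = 127 + P²)
f(2 - 1*(-1), 5)*(-38) - 23 = (127 + 5²)*(-38) - 23 = (127 + 25)*(-38) - 23 = 152*(-38) - 23 = -5776 - 23 = -5799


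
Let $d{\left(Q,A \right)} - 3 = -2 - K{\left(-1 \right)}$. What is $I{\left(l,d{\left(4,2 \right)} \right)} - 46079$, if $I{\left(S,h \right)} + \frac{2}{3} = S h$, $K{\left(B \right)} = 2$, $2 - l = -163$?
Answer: $- \frac{138734}{3} \approx -46245.0$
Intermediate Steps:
$l = 165$ ($l = 2 - -163 = 2 + 163 = 165$)
$d{\left(Q,A \right)} = -1$ ($d{\left(Q,A \right)} = 3 - 4 = -1$)
$I{\left(S,h \right)} = - \frac{2}{3} + S h$
$I{\left(l,d{\left(4,2 \right)} \right)} - 46079 = \left(- \frac{2}{3} + 165 \left(-1\right)\right) - 46079 = \left(- \frac{2}{3} - 165\right) - 46079 = - \frac{497}{3} - 46079 = - \frac{138734}{3}$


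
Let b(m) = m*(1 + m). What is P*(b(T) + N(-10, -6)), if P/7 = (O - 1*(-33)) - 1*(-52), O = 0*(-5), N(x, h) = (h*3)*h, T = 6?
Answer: 89250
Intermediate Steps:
N(x, h) = 3*h**2 (N(x, h) = (3*h)*h = 3*h**2)
O = 0
P = 595 (P = 7*((0 - 1*(-33)) - 1*(-52)) = 7*((0 + 33) + 52) = 7*(33 + 52) = 7*85 = 595)
P*(b(T) + N(-10, -6)) = 595*(6*(1 + 6) + 3*(-6)**2) = 595*(6*7 + 3*36) = 595*(42 + 108) = 595*150 = 89250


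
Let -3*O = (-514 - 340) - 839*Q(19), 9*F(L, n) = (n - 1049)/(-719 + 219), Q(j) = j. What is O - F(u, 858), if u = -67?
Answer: 25192309/4500 ≈ 5598.3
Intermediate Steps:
F(L, n) = 1049/4500 - n/4500 (F(L, n) = ((n - 1049)/(-719 + 219))/9 = ((-1049 + n)/(-500))/9 = ((-1049 + n)*(-1/500))/9 = (1049/500 - n/500)/9 = 1049/4500 - n/4500)
O = 16795/3 (O = -((-514 - 340) - 839*19)/3 = -(-854 - 15941)/3 = -⅓*(-16795) = 16795/3 ≈ 5598.3)
O - F(u, 858) = 16795/3 - (1049/4500 - 1/4500*858) = 16795/3 - (1049/4500 - 143/750) = 16795/3 - 1*191/4500 = 16795/3 - 191/4500 = 25192309/4500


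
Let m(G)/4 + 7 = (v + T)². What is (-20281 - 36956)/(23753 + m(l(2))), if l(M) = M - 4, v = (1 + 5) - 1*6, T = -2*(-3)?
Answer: -57237/23869 ≈ -2.3980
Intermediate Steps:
T = 6
v = 0 (v = 6 - 6 = 0)
l(M) = -4 + M
m(G) = 116 (m(G) = -28 + 4*(0 + 6)² = -28 + 4*6² = -28 + 4*36 = -28 + 144 = 116)
(-20281 - 36956)/(23753 + m(l(2))) = (-20281 - 36956)/(23753 + 116) = -57237/23869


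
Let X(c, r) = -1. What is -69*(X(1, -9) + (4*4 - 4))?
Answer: -759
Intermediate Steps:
-69*(X(1, -9) + (4*4 - 4)) = -69*(-1 + (4*4 - 4)) = -69*(-1 + (16 - 4)) = -69*(-1 + 12) = -69*11 = -759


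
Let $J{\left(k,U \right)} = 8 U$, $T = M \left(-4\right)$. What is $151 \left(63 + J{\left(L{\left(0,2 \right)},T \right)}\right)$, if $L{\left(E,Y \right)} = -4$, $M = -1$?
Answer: $14345$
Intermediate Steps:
$T = 4$ ($T = \left(-1\right) \left(-4\right) = 4$)
$151 \left(63 + J{\left(L{\left(0,2 \right)},T \right)}\right) = 151 \left(63 + 8 \cdot 4\right) = 151 \left(63 + 32\right) = 151 \cdot 95 = 14345$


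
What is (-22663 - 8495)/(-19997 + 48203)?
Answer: -1731/1567 ≈ -1.1047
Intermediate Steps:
(-22663 - 8495)/(-19997 + 48203) = -31158/28206 = -31158*1/28206 = -1731/1567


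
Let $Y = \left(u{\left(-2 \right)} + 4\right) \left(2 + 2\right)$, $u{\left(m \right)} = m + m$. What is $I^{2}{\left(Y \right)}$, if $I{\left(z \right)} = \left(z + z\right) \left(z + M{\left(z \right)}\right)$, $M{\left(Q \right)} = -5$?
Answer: $0$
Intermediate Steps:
$u{\left(m \right)} = 2 m$
$Y = 0$ ($Y = \left(2 \left(-2\right) + 4\right) \left(2 + 2\right) = \left(-4 + 4\right) 4 = 0 \cdot 4 = 0$)
$I{\left(z \right)} = 2 z \left(-5 + z\right)$ ($I{\left(z \right)} = \left(z + z\right) \left(z - 5\right) = 2 z \left(-5 + z\right)$)
$I^{2}{\left(Y \right)} = \left(2 \cdot 0 \left(-5 + 0\right)\right)^{2} = \left(2 \cdot 0 \left(-5\right)\right)^{2} = 0^{2} = 0$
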